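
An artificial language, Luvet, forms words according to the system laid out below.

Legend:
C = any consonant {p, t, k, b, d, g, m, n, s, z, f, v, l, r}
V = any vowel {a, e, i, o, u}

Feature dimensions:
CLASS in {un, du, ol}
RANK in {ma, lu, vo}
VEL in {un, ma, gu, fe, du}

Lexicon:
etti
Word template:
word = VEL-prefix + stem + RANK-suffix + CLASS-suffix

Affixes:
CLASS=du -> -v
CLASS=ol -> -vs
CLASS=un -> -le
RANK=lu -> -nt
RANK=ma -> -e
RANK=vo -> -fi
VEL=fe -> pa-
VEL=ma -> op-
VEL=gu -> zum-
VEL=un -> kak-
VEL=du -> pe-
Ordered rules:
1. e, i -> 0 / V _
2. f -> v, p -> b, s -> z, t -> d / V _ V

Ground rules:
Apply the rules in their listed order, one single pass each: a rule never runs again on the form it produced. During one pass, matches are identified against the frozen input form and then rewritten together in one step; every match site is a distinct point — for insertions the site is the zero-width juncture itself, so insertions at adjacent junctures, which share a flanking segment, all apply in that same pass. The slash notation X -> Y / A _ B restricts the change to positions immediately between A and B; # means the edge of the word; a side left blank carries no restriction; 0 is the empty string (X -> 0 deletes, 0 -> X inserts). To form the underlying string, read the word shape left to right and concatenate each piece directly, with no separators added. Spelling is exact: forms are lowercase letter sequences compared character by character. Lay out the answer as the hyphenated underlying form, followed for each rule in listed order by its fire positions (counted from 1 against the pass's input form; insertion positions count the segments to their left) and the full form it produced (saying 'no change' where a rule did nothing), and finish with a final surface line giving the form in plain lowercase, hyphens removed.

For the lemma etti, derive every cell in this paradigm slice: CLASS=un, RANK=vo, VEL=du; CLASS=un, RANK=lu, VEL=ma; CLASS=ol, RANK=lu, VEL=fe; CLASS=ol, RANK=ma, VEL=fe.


cell CLASS=un, RANK=vo, VEL=du:
underlying: pe-etti-fi-le
1. e, i -> 0 / V _: fires at position(s) 3: pettifile
2. f -> v, p -> b, s -> z, t -> d / V _ V: fires at position(s) 6: pettivile
surface: pettivile

cell CLASS=un, RANK=lu, VEL=ma:
underlying: op-etti-nt-le
1. e, i -> 0 / V _: no change
2. f -> v, p -> b, s -> z, t -> d / V _ V: fires at position(s) 2: obettintle
surface: obettintle

cell CLASS=ol, RANK=lu, VEL=fe:
underlying: pa-etti-nt-vs
1. e, i -> 0 / V _: fires at position(s) 3: pattintvs
2. f -> v, p -> b, s -> z, t -> d / V _ V: no change
surface: pattintvs

cell CLASS=ol, RANK=ma, VEL=fe:
underlying: pa-etti-e-vs
1. e, i -> 0 / V _: fires at position(s) 3, 7: pattivs
2. f -> v, p -> b, s -> z, t -> d / V _ V: no change
surface: pattivs


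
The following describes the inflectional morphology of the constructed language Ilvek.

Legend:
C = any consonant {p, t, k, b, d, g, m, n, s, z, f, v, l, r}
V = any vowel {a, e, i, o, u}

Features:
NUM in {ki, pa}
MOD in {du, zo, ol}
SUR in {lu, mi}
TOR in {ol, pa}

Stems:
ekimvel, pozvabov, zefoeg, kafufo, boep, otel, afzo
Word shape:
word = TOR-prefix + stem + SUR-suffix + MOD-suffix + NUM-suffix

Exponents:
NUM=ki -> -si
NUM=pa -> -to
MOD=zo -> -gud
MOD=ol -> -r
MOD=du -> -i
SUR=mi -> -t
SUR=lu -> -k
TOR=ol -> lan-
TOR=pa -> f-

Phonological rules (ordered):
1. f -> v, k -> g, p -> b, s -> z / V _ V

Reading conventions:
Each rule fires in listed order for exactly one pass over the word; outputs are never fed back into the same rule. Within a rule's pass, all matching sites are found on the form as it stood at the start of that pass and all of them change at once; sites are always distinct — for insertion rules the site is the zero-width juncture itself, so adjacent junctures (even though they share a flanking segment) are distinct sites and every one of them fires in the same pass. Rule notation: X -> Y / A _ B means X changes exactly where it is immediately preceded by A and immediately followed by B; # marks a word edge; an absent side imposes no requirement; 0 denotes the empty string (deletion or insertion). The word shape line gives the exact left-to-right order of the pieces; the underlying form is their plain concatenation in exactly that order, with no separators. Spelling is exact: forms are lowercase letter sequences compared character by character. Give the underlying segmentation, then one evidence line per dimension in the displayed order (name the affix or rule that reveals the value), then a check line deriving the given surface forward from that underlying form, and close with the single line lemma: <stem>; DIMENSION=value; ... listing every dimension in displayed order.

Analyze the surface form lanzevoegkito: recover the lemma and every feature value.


underlying: lan-zefoeg-k-i-to
NUM=pa - signalled by the affix -to
MOD=du - signalled by the affix -i
SUR=lu - signalled by the affix -k
TOR=ol - signalled by the affix lan-
check: lanzefoegkito -> lanzevoegkito
lemma: zefoeg; NUM=pa; MOD=du; SUR=lu; TOR=ol


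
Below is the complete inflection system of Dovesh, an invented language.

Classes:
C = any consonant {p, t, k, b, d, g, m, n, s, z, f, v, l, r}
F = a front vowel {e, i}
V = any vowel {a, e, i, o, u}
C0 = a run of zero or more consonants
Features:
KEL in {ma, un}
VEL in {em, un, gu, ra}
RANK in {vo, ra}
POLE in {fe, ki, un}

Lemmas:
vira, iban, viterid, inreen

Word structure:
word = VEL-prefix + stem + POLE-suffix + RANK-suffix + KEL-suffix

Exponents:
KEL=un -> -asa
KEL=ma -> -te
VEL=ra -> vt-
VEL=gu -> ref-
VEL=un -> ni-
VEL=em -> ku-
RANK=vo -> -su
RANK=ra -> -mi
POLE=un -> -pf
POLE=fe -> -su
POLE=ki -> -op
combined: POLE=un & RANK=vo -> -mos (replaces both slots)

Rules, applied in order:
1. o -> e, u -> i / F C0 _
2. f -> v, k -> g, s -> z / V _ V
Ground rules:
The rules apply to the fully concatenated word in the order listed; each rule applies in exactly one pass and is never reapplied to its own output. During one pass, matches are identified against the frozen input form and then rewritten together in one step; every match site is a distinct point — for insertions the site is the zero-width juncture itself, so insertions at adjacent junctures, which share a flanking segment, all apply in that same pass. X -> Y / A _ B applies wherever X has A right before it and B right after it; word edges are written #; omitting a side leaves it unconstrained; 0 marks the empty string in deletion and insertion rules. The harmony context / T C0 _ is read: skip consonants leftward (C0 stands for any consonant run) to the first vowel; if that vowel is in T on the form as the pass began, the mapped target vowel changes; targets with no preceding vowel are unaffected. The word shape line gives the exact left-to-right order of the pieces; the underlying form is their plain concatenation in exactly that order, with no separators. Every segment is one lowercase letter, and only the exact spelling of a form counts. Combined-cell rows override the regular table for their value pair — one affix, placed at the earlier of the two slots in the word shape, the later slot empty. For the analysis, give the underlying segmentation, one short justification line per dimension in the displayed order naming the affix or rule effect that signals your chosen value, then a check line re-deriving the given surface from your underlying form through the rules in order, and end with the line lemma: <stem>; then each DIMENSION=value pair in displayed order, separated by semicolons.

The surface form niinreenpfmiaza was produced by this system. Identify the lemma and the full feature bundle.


underlying: ni-inreen-pf-mi-asa
KEL=un - signalled by the affix -asa
VEL=un - signalled by the affix ni-
RANK=ra - signalled by the affix -mi
POLE=un - signalled by the affix -pf
check: niinreenpfmiasa -> niinreenpfmiasa -> niinreenpfmiaza
lemma: inreen; KEL=un; VEL=un; RANK=ra; POLE=un


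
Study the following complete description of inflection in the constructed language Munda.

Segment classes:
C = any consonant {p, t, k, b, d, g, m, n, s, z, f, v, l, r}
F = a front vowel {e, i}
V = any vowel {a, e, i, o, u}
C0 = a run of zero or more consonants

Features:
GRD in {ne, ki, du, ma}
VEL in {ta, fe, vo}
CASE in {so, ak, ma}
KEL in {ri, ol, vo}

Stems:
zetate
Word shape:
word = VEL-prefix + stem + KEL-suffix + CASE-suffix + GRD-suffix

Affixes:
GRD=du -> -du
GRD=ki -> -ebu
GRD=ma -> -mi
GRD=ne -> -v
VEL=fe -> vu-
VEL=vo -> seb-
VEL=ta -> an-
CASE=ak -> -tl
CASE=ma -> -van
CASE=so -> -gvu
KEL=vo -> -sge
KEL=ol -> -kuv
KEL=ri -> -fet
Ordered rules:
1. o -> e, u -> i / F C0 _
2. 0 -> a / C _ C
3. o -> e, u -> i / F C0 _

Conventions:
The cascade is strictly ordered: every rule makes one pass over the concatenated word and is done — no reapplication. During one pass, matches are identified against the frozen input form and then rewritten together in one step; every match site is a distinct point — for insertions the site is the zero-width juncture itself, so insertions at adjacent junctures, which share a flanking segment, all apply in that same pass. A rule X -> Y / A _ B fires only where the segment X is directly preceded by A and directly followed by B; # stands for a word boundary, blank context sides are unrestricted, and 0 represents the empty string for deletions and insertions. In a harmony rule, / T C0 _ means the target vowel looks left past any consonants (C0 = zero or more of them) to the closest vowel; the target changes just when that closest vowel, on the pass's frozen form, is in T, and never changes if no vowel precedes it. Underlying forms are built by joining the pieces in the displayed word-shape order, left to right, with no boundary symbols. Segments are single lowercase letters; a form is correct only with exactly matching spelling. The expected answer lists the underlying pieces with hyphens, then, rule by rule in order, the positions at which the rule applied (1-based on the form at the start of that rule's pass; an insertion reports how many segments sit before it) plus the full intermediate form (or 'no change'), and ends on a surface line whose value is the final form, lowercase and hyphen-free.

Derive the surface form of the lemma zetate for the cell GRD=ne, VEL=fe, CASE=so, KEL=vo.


underlying: vu-zetate-sge-gvu-v
1. o -> e, u -> i / F C0 _: fires at position(s) 14: vuzetatesgegviv
2. 0 -> a / C _ C: inserts after position(s) 9, 12: vuzetatesagegaviv
3. o -> e, u -> i / F C0 _: no change
surface: vuzetatesagegaviv


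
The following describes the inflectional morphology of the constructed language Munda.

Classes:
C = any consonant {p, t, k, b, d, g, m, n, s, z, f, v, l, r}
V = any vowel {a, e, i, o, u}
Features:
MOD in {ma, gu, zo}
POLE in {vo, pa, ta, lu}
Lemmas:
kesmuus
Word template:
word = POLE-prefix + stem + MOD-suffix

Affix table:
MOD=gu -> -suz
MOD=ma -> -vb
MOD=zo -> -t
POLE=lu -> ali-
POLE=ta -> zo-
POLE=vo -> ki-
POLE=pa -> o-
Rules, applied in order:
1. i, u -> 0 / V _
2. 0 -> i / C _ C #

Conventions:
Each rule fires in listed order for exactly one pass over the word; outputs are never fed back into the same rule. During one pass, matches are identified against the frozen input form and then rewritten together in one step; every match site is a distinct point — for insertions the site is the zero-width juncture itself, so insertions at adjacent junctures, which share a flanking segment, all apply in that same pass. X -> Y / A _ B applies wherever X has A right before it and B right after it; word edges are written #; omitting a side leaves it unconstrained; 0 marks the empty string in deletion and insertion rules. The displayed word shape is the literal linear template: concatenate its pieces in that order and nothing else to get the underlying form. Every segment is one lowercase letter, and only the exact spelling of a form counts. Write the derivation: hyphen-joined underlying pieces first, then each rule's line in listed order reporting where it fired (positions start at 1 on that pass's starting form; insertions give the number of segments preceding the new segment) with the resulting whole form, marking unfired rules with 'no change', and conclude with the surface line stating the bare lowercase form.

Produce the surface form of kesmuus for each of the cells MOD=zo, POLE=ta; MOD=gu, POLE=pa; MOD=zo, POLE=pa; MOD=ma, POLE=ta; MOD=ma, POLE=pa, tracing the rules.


cell MOD=zo, POLE=ta:
underlying: zo-kesmuus-t
1. i, u -> 0 / V _: fires at position(s) 8: zokesmust
2. 0 -> i / C _ C #: inserts after position(s) 8: zokesmusit
surface: zokesmusit

cell MOD=gu, POLE=pa:
underlying: o-kesmuus-suz
1. i, u -> 0 / V _: fires at position(s) 7: okesmussuz
2. 0 -> i / C _ C #: no change
surface: okesmussuz

cell MOD=zo, POLE=pa:
underlying: o-kesmuus-t
1. i, u -> 0 / V _: fires at position(s) 7: okesmust
2. 0 -> i / C _ C #: inserts after position(s) 7: okesmusit
surface: okesmusit

cell MOD=ma, POLE=ta:
underlying: zo-kesmuus-vb
1. i, u -> 0 / V _: fires at position(s) 8: zokesmusvb
2. 0 -> i / C _ C #: inserts after position(s) 9: zokesmusvib
surface: zokesmusvib

cell MOD=ma, POLE=pa:
underlying: o-kesmuus-vb
1. i, u -> 0 / V _: fires at position(s) 7: okesmusvb
2. 0 -> i / C _ C #: inserts after position(s) 8: okesmusvib
surface: okesmusvib


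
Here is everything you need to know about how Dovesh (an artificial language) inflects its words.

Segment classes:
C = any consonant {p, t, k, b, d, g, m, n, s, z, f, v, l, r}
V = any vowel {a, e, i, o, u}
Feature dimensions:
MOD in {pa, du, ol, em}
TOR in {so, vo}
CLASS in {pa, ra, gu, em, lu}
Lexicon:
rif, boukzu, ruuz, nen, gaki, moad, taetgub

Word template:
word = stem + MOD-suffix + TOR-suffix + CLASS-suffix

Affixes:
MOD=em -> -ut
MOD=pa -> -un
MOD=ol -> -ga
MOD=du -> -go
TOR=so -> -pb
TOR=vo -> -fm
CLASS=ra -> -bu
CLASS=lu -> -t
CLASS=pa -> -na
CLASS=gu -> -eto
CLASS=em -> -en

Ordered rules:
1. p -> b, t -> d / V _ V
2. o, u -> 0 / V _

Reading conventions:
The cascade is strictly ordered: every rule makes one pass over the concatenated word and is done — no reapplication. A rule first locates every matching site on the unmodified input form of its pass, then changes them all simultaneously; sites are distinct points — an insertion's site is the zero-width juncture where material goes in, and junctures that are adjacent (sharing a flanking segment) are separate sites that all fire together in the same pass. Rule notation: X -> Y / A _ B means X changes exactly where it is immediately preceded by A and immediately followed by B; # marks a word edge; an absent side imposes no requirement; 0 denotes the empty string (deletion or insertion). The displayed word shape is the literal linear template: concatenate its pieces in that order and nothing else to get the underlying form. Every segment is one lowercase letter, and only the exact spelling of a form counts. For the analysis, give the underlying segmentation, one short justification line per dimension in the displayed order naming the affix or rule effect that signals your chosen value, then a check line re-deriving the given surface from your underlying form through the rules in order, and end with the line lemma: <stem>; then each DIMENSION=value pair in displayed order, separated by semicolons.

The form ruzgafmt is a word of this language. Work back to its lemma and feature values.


underlying: ruuz-ga-fm-t
MOD=ol - signalled by the affix -ga
TOR=vo - signalled by the affix -fm
CLASS=lu - signalled by the affix -t
check: ruuzgafmt -> ruuzgafmt -> ruzgafmt
lemma: ruuz; MOD=ol; TOR=vo; CLASS=lu


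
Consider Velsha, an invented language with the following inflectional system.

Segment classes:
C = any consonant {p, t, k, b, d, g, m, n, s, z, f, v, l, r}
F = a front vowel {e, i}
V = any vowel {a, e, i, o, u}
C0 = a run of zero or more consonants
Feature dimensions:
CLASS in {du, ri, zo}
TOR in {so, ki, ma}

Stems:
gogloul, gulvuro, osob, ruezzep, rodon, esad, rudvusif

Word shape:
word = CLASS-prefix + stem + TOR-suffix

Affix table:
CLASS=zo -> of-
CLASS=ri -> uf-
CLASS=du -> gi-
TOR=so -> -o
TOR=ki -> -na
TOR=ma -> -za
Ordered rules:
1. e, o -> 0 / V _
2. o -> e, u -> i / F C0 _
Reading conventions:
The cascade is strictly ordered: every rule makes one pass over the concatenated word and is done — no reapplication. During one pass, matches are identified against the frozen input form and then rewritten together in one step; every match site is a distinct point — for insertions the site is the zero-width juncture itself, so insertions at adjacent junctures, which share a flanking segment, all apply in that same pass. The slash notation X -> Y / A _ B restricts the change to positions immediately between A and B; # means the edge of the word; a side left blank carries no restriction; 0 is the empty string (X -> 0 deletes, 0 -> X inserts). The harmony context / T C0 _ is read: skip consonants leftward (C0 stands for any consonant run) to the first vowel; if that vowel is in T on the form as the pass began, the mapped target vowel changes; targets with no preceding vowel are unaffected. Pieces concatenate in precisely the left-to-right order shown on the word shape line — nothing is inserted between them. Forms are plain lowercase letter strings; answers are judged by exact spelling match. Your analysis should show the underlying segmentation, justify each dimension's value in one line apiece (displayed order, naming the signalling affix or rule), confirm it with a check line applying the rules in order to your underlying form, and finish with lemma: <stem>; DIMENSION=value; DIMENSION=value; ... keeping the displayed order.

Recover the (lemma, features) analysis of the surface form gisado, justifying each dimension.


underlying: gi-esad-o
CLASS=du - signalled by the affix gi-
TOR=so - signalled by the affix -o
check: giesado -> gisado -> gisado
lemma: esad; CLASS=du; TOR=so


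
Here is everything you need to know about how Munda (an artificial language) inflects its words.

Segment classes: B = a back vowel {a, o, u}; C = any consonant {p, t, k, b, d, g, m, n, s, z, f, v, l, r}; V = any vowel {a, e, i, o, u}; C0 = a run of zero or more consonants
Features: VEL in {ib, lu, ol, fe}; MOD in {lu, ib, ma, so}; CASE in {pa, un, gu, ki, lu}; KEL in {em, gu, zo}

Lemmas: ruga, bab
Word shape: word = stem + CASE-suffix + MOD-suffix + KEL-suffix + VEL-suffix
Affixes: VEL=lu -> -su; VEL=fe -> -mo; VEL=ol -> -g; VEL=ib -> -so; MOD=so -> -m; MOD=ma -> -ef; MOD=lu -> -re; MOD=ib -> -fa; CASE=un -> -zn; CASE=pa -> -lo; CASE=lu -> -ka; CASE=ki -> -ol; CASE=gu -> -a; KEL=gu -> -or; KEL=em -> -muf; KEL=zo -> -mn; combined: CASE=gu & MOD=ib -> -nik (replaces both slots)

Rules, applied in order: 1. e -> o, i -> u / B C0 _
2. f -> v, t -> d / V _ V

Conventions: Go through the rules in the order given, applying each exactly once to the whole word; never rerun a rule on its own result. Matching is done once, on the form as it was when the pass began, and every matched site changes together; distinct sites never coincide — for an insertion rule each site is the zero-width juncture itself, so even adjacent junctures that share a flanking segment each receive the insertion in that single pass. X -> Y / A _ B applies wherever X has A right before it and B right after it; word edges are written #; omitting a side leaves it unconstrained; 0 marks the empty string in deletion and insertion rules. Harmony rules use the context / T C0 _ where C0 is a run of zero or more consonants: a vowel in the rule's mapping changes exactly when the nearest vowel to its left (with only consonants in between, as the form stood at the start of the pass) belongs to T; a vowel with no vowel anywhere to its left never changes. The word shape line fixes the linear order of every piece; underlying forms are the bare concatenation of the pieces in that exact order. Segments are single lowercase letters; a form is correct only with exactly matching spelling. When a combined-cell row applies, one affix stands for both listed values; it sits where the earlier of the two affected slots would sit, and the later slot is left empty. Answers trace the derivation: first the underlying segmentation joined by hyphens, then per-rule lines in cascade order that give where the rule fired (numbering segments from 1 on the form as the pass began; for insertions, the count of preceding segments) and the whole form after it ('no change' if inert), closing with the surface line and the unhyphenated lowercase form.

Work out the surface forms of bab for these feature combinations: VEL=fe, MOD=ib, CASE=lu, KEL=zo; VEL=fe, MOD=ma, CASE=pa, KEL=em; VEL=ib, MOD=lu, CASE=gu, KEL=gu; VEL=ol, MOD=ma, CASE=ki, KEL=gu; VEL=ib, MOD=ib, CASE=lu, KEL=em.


cell VEL=fe, MOD=ib, CASE=lu, KEL=zo:
underlying: bab-ka-fa-mn-mo
1. e -> o, i -> u / B C0 _: no change
2. f -> v, t -> d / V _ V: fires at position(s) 6: babkavamnmo
surface: babkavamnmo

cell VEL=fe, MOD=ma, CASE=pa, KEL=em:
underlying: bab-lo-ef-muf-mo
1. e -> o, i -> u / B C0 _: fires at position(s) 6: babloofmufmo
2. f -> v, t -> d / V _ V: no change
surface: babloofmufmo

cell VEL=ib, MOD=lu, CASE=gu, KEL=gu:
underlying: bab-a-re-or-so
1. e -> o, i -> u / B C0 _: fires at position(s) 6: babaroorso
2. f -> v, t -> d / V _ V: no change
surface: babaroorso

cell VEL=ol, MOD=ma, CASE=ki, KEL=gu:
underlying: bab-ol-ef-or-g
1. e -> o, i -> u / B C0 _: fires at position(s) 6: baboloforg
2. f -> v, t -> d / V _ V: fires at position(s) 7: babolovorg
surface: babolovorg

cell VEL=ib, MOD=ib, CASE=lu, KEL=em:
underlying: bab-ka-fa-muf-so
1. e -> o, i -> u / B C0 _: no change
2. f -> v, t -> d / V _ V: fires at position(s) 6: babkavamufso
surface: babkavamufso


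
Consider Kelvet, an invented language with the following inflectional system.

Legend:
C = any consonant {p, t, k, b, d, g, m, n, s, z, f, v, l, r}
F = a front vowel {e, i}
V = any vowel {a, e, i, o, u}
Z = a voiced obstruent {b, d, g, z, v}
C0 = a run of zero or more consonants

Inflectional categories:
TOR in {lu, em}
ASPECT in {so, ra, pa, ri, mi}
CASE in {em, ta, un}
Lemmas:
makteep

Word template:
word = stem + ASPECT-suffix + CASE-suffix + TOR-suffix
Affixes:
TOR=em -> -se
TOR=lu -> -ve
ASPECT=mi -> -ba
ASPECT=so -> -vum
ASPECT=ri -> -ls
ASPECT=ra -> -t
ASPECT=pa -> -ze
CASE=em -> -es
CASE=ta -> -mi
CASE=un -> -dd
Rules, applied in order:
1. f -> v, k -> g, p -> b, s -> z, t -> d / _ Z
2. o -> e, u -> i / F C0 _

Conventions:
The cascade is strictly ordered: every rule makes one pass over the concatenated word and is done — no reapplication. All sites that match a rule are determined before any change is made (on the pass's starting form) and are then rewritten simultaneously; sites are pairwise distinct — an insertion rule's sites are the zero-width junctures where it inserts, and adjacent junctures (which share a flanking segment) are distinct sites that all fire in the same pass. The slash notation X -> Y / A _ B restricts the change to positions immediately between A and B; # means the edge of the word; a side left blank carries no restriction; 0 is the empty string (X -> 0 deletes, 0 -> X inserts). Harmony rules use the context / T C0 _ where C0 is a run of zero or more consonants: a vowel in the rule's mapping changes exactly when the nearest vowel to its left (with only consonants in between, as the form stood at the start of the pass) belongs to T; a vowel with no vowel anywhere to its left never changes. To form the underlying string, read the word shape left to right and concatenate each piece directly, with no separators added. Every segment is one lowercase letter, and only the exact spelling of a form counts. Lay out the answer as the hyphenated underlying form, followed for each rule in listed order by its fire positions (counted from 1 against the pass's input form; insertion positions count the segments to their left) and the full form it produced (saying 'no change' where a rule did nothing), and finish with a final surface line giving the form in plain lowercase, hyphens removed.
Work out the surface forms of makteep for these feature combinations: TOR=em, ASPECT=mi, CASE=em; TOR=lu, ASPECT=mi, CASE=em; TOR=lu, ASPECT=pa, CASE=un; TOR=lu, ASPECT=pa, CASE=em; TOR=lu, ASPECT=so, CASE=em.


cell TOR=em, ASPECT=mi, CASE=em:
underlying: makteep-ba-es-se
1. f -> v, k -> g, p -> b, s -> z, t -> d / _ Z: fires at position(s) 7: makteebbaesse
2. o -> e, u -> i / F C0 _: no change
surface: makteebbaesse

cell TOR=lu, ASPECT=mi, CASE=em:
underlying: makteep-ba-es-ve
1. f -> v, k -> g, p -> b, s -> z, t -> d / _ Z: fires at position(s) 7, 11: makteebbaezve
2. o -> e, u -> i / F C0 _: no change
surface: makteebbaezve

cell TOR=lu, ASPECT=pa, CASE=un:
underlying: makteep-ze-dd-ve
1. f -> v, k -> g, p -> b, s -> z, t -> d / _ Z: fires at position(s) 7: makteebzeddve
2. o -> e, u -> i / F C0 _: no change
surface: makteebzeddve

cell TOR=lu, ASPECT=pa, CASE=em:
underlying: makteep-ze-es-ve
1. f -> v, k -> g, p -> b, s -> z, t -> d / _ Z: fires at position(s) 7, 11: makteebzeezve
2. o -> e, u -> i / F C0 _: no change
surface: makteebzeezve

cell TOR=lu, ASPECT=so, CASE=em:
underlying: makteep-vum-es-ve
1. f -> v, k -> g, p -> b, s -> z, t -> d / _ Z: fires at position(s) 7, 12: makteebvumezve
2. o -> e, u -> i / F C0 _: fires at position(s) 9: makteebvimezve
surface: makteebvimezve


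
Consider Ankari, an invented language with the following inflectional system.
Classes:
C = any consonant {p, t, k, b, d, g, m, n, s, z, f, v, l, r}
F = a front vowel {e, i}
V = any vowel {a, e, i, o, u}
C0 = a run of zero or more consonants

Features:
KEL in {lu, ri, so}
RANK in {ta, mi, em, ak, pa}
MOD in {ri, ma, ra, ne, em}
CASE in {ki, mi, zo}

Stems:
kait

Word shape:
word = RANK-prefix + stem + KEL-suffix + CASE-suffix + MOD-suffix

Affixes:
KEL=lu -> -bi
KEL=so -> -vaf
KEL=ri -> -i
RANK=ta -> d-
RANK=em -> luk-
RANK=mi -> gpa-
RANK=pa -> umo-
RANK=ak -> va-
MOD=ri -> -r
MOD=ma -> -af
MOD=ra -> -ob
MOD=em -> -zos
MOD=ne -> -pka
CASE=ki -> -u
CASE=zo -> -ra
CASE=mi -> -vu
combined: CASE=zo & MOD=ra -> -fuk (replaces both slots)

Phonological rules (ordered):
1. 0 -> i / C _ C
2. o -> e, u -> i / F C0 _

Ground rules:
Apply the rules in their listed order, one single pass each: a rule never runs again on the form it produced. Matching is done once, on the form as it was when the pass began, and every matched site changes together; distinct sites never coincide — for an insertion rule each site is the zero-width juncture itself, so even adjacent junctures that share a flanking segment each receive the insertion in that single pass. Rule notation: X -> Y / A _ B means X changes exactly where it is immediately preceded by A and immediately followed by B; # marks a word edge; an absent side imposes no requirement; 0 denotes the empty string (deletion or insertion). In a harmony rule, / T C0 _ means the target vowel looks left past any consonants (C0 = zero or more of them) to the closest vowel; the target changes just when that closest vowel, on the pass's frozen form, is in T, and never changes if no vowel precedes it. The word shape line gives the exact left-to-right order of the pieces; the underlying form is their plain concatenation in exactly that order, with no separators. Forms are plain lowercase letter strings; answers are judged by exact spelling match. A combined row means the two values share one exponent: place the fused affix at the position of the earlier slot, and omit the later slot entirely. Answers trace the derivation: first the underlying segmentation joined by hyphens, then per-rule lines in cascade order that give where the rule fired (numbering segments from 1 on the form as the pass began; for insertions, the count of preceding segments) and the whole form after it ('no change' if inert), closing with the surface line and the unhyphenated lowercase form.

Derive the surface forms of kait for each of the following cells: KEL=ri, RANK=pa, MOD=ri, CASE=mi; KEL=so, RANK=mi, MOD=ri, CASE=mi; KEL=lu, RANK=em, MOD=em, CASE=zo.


cell KEL=ri, RANK=pa, MOD=ri, CASE=mi:
underlying: umo-kait-i-vu-r
1. 0 -> i / C _ C: no change
2. o -> e, u -> i / F C0 _: fires at position(s) 10: umokaitivir
surface: umokaitivir

cell KEL=so, RANK=mi, MOD=ri, CASE=mi:
underlying: gpa-kait-vaf-vu-r
1. 0 -> i / C _ C: inserts after position(s) 1, 7, 10: gipakaitivafivur
2. o -> e, u -> i / F C0 _: fires at position(s) 15: gipakaitivafivir
surface: gipakaitivafivir

cell KEL=lu, RANK=em, MOD=em, CASE=zo:
underlying: luk-kait-bi-ra-zos
1. 0 -> i / C _ C: inserts after position(s) 3, 7: lukikaitibirazos
2. o -> e, u -> i / F C0 _: no change
surface: lukikaitibirazos


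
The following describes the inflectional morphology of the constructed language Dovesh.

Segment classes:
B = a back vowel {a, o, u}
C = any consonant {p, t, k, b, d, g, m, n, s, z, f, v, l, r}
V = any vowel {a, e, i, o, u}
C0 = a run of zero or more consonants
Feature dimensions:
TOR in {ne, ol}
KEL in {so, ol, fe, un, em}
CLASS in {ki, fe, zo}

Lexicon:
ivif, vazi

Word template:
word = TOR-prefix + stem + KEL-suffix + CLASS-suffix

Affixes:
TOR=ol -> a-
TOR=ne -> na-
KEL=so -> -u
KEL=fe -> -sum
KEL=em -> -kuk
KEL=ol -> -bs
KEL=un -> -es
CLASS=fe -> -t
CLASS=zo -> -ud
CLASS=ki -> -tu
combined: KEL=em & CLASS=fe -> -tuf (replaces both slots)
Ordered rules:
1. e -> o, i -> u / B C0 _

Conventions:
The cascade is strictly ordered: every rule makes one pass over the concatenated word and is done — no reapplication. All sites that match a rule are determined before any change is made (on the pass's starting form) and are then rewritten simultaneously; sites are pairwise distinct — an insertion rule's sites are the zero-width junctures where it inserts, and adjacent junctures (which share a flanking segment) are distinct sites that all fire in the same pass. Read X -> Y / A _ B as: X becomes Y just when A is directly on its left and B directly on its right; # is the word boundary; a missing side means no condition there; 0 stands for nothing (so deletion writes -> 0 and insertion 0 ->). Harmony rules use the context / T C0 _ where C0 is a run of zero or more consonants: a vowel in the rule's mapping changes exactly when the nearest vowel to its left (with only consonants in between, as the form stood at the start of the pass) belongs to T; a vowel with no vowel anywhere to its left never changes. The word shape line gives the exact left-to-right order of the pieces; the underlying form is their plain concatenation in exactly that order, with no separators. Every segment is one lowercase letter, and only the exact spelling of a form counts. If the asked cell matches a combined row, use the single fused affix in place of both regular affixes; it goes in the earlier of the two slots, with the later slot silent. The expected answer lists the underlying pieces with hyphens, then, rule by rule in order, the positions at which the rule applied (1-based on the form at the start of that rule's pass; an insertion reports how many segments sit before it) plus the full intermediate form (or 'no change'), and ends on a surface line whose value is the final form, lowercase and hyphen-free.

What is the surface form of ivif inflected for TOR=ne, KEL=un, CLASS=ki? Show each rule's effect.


underlying: na-ivif-es-tu
1. e -> o, i -> u / B C0 _: fires at position(s) 3: nauvifestu
surface: nauvifestu


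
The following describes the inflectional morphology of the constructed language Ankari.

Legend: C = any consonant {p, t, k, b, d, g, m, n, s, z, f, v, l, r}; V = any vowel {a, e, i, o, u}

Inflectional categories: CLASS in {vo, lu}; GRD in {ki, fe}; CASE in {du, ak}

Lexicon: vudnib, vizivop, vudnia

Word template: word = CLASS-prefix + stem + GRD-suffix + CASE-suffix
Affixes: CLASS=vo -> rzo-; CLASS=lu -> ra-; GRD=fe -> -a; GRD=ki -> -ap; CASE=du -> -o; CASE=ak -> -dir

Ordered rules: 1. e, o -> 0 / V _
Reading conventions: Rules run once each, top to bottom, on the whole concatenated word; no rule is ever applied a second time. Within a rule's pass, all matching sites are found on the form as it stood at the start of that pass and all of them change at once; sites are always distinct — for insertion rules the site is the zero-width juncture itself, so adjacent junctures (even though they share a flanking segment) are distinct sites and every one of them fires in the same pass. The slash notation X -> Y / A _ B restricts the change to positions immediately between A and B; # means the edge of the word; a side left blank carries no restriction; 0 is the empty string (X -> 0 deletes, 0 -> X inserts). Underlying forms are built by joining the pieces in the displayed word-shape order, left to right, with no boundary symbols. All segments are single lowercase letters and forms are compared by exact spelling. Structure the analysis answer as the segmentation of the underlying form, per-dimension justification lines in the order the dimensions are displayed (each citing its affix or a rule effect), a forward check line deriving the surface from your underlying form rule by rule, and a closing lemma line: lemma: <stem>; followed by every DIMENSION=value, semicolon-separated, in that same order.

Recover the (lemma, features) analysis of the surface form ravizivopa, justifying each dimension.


underlying: ra-vizivop-a-o
CLASS=lu - signalled by the affix ra-
GRD=fe - signalled by the affix -a
CASE=du - signalled by the affix -o
check: ravizivopao -> ravizivopa
lemma: vizivop; CLASS=lu; GRD=fe; CASE=du


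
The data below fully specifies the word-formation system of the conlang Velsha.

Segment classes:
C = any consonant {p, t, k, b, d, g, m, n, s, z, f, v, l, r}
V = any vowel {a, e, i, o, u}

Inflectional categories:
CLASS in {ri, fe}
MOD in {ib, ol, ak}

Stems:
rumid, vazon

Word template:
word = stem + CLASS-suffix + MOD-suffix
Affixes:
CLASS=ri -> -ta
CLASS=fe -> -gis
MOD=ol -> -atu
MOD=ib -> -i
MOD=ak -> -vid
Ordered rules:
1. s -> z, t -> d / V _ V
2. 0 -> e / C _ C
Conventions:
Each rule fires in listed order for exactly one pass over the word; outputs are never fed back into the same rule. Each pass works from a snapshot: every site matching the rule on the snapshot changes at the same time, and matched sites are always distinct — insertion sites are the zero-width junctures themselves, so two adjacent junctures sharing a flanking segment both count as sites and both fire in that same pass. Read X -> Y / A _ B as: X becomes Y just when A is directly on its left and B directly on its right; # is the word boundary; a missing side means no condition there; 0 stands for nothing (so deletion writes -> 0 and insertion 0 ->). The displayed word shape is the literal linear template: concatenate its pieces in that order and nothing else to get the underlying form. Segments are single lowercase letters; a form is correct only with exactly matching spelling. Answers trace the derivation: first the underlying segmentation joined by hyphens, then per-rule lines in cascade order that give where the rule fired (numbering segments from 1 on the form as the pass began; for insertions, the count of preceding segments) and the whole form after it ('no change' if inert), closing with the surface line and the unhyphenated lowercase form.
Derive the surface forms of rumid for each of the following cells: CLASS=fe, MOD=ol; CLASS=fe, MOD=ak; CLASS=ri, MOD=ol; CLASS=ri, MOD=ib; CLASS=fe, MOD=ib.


cell CLASS=fe, MOD=ol:
underlying: rumid-gis-atu
1. s -> z, t -> d / V _ V: fires at position(s) 8, 10: rumidgizadu
2. 0 -> e / C _ C: inserts after position(s) 5: rumidegizadu
surface: rumidegizadu

cell CLASS=fe, MOD=ak:
underlying: rumid-gis-vid
1. s -> z, t -> d / V _ V: no change
2. 0 -> e / C _ C: inserts after position(s) 5, 8: rumidegisevid
surface: rumidegisevid

cell CLASS=ri, MOD=ol:
underlying: rumid-ta-atu
1. s -> z, t -> d / V _ V: fires at position(s) 9: rumidtaadu
2. 0 -> e / C _ C: inserts after position(s) 5: rumidetaadu
surface: rumidetaadu

cell CLASS=ri, MOD=ib:
underlying: rumid-ta-i
1. s -> z, t -> d / V _ V: no change
2. 0 -> e / C _ C: inserts after position(s) 5: rumidetai
surface: rumidetai

cell CLASS=fe, MOD=ib:
underlying: rumid-gis-i
1. s -> z, t -> d / V _ V: fires at position(s) 8: rumidgizi
2. 0 -> e / C _ C: inserts after position(s) 5: rumidegizi
surface: rumidegizi


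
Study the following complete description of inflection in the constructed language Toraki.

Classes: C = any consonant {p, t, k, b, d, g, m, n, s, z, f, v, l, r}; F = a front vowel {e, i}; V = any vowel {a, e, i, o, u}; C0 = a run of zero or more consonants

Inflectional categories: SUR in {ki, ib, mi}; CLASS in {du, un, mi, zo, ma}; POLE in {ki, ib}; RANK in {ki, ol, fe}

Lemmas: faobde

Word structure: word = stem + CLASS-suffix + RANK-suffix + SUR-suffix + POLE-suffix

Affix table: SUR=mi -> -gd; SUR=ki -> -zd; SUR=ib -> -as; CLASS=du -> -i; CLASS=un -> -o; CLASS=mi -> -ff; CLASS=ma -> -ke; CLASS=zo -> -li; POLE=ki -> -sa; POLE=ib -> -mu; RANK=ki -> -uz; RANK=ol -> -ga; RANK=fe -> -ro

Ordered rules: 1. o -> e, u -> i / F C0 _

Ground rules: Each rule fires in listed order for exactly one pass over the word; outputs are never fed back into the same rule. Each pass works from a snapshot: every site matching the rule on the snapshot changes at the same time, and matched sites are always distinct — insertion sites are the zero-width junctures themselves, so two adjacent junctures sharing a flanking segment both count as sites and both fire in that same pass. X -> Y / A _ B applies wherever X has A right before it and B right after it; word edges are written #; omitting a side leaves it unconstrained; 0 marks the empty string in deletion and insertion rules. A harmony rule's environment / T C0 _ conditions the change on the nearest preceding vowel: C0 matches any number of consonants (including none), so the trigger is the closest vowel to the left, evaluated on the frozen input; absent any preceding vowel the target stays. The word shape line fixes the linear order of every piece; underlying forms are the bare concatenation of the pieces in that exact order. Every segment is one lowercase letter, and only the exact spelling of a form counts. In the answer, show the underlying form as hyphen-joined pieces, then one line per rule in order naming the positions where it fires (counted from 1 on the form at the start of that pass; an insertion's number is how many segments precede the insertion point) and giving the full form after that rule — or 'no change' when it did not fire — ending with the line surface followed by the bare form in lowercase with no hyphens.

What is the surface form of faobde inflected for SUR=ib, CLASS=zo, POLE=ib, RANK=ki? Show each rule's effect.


underlying: faobde-li-uz-as-mu
1. o -> e, u -> i / F C0 _: fires at position(s) 9: faobdeliizasmu
surface: faobdeliizasmu


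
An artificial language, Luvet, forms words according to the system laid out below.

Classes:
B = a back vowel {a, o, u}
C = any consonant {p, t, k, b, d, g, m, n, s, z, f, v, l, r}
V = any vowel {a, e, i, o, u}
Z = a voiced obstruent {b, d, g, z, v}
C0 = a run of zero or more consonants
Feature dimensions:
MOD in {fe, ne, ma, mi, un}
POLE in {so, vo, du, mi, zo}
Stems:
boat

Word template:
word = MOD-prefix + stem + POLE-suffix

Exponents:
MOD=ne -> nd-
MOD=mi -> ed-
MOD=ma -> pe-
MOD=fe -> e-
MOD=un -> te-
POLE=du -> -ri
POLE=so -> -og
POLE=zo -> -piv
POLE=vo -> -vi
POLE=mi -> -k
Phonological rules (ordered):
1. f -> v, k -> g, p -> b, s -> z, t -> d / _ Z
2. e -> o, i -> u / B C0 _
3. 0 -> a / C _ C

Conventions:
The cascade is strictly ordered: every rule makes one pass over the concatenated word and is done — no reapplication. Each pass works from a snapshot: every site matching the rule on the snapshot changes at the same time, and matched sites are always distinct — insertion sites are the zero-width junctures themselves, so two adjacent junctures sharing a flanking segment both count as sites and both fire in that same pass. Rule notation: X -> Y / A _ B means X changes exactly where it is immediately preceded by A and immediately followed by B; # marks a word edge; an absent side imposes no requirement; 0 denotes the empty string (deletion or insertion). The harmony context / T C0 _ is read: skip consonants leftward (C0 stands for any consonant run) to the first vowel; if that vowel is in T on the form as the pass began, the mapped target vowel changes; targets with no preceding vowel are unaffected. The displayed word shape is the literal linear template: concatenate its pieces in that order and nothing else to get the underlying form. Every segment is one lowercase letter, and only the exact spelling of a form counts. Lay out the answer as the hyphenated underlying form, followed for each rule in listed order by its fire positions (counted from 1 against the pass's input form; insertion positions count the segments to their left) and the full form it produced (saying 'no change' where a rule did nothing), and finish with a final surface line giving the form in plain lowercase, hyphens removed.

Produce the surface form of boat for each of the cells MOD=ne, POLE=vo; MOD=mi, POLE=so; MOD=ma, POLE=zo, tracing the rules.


cell MOD=ne, POLE=vo:
underlying: nd-boat-vi
1. f -> v, k -> g, p -> b, s -> z, t -> d / _ Z: fires at position(s) 6: ndboadvi
2. e -> o, i -> u / B C0 _: fires at position(s) 8: ndboadvu
3. 0 -> a / C _ C: inserts after position(s) 1, 2, 6: nadaboadavu
surface: nadaboadavu

cell MOD=mi, POLE=so:
underlying: ed-boat-og
1. f -> v, k -> g, p -> b, s -> z, t -> d / _ Z: no change
2. e -> o, i -> u / B C0 _: no change
3. 0 -> a / C _ C: inserts after position(s) 2: edaboatog
surface: edaboatog

cell MOD=ma, POLE=zo:
underlying: pe-boat-piv
1. f -> v, k -> g, p -> b, s -> z, t -> d / _ Z: no change
2. e -> o, i -> u / B C0 _: fires at position(s) 8: peboatpuv
3. 0 -> a / C _ C: inserts after position(s) 6: peboatapuv
surface: peboatapuv
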